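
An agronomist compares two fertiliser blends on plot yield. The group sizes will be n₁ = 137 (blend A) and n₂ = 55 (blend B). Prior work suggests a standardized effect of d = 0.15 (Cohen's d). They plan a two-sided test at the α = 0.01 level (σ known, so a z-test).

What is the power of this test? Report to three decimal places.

Noncentrality parameter: δ = d / √(1/n₁ + 1/n₂) = 0.15 / √(1/137 + 1/55) = 0.9397
Two-sided α = 0.01 → critical value z_{0.005} = 2.576.
Power = Φ(δ − 2.576) + Φ(−δ − 2.576) = Φ(-1.636) + Φ(-3.516) = 0.0509 + 0.0002 = 0.0511.

Power ≈ 0.051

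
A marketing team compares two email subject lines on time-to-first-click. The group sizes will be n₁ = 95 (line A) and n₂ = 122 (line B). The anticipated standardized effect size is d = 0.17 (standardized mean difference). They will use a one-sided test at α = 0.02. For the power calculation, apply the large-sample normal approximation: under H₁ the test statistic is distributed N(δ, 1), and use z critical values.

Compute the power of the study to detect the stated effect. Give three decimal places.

Noncentrality parameter: δ = d / √(1/n₁ + 1/n₂) = 0.17 / √(1/95 + 1/122) = 1.2424
Critical value for a one-sided test at α = 0.02: z_α = 2.054.
Power = Φ(δ − 2.054) = Φ(-0.811) = 0.2086.

Power ≈ 0.209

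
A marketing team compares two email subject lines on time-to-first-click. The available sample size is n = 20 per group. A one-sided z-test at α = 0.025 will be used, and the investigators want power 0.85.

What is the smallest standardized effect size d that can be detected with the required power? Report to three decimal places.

d ≈ 0.948

Need Φ(δ − 1.960) = 0.85, so δ = 1.960 + 1.036 = 2.996.
δ = d·√(n/2) ⇒ d = δ/√(n/2) = 2.996/√(20/2) = 0.9475.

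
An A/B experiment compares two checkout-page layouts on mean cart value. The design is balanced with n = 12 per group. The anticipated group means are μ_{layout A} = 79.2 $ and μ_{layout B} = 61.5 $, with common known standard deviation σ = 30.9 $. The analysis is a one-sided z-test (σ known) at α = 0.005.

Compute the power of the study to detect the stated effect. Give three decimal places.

Power ≈ 0.120

Standardized effect: d = |μ_{layout A} − μ_{layout B}| / σ = |79.2 − 61.5| / 30.9 = 0.5728
Noncentrality parameter: δ = d·√(n/2) = 0.5728 × √(12/2) = 1.4031
Critical value for a one-sided test at α = 0.005: z_α = 2.576.
Power = Φ(δ − 2.576) = Φ(-1.173) = 0.1205.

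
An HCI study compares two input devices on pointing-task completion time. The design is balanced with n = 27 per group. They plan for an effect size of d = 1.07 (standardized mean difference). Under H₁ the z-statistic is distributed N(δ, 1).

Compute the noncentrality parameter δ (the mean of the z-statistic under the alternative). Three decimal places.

δ ≈ 3.931

δ = d·√(n/2) = 1.07 × √(27/2) = 3.9314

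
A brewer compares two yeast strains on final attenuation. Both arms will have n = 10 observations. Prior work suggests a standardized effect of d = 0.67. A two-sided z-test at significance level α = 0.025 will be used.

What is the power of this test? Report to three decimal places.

Power ≈ 0.229

Noncentrality parameter: λ = d·√(n/2) = 0.67 × √(10/2) = 1.4982
Two-sided α = 0.025 → critical value z_{0.0125} = 2.241.
Power = Φ(λ − 2.241) + Φ(−λ − 2.241) = Φ(-0.743) + Φ(-3.740) = 0.2287 + 0.0001 = 0.2288.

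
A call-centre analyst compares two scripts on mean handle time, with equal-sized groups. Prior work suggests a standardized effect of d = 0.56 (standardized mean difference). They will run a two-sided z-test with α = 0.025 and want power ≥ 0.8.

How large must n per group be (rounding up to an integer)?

n = 61 per group

Set Φ(δ − 2.241) = 0.8; then δ − 2.241 = Φ⁻¹(0.8) = 0.842, giving δ = 3.083.
(Ignoring the negligible lower-tail rejection probability gives the usual closed-form inversion.)
δ = d·√(n/2) ⇒ n = 2(δ/d)² = 2 × (3.083 / 0.56)² = 60.62.
Round up to the next whole unit.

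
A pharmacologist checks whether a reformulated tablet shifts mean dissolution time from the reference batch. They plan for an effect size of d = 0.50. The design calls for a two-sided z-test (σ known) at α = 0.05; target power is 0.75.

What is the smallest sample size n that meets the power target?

For power 0.75 need Φ(δ − z_{0.025}) = 0.75, so δ = z_{0.025} + z_{0.25} = 1.960 + 0.674 = 2.634.
(The Φ(−δ − z_{α/2}) term is vanishingly small for δ > 0 and is dropped in the standard sample-size formula.)
δ = d·√n ⇒ n = (δ/d)² = (2.634 / 0.50)² = 27.76.
Rounding up, n = 28.

n = 28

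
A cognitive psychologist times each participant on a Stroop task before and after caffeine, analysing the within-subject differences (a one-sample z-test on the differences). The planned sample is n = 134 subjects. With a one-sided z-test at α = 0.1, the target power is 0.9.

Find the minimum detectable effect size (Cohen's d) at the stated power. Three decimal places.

Need Φ(δ − 1.282) = 0.9, so δ = 1.282 + 1.282 = 2.563.
δ = d·√n ⇒ d = δ/√n = 2.563/√134 = 0.2214.

d ≈ 0.221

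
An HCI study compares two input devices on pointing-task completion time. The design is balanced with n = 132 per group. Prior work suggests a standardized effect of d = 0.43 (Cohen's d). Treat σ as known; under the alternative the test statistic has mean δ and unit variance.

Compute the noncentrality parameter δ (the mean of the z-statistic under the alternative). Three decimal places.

δ ≈ 3.493

The noncentrality parameter scales effect size by the design's sample-size factor: δ = d·√(n/2) = 0.43 × √(132/2) = 3.4933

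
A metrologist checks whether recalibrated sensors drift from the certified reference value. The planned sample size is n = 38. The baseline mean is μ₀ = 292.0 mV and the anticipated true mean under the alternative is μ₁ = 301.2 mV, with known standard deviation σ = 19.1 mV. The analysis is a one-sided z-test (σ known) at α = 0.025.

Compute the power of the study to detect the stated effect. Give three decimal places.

Standardized effect: d = |μ₁ − μ₀| / σ = |301.2 − 292.0| / 19.1 = 0.4817
Noncentrality parameter: δ = d·√n = 0.4817 × √38 = 2.9692
One-sided α = 0.025 → critical value z_{0.025} = 1.960.
Power = Φ(δ − 1.960) = Φ(1.009) = 0.8436.

Power ≈ 0.844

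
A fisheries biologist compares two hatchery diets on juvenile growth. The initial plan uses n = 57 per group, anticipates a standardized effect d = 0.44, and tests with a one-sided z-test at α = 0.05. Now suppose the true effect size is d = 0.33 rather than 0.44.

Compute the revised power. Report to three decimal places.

Power ≈ 0.547

With d = 0.33: δ = d·√(n/2) = 0.33 × √(57/2) = 1.7617. Critical value z_{0.05} = 1.645.
Revised power = Φ(δ − 1.645) = Φ(0.117) = 0.5465.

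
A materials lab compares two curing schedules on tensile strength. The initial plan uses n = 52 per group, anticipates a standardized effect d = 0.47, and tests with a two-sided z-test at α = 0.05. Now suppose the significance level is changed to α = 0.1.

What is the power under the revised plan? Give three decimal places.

δ = d·√(n/2) = 0.47 × √(52/2) = 2.3965 (unchanged). New critical value: z_{0.05} = 1.645.
Revised power = Φ(δ − 1.645) + Φ(−δ − 1.645) = Φ(0.752) + Φ(-4.041) = 0.7739 + 0.0000 = 0.7739.

Power ≈ 0.774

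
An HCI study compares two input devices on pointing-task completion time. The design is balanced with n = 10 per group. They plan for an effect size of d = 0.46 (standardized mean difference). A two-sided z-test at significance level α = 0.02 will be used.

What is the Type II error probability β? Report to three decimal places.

Noncentrality parameter: λ = d·√(n/2) = 0.46 × √(10/2) = 1.0286
Critical value for a two-sided test at α = 0.02: z_{α/2} = 2.326.
Power = Φ(λ − 2.326) + Φ(−λ − 2.326) = Φ(-1.298) + Φ(-3.355) = 0.0972 + 0.0004 = 0.0976.
Type II error: β = 1 − power = 1 − 0.0976 = 0.9024.

β ≈ 0.902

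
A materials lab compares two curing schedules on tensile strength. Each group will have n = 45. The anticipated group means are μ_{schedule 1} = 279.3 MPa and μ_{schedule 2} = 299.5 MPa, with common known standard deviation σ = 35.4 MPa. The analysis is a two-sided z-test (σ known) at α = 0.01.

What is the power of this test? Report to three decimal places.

Standardized effect: d = |μ_{schedule 1} − μ_{schedule 2}| / σ = |279.3 − 299.5| / 35.4 = 0.5706
Noncentrality parameter: δ = d·√(n/2) = 0.5706 × √(45/2) = 2.7067
Critical value for a two-sided test at α = 0.01: z_{α/2} = 2.576.
Power = Φ(δ − 2.576) + Φ(−δ − 2.576) = Φ(0.131) + Φ(-5.283) = 0.5521 + 0.0000 = 0.5521.

Power ≈ 0.552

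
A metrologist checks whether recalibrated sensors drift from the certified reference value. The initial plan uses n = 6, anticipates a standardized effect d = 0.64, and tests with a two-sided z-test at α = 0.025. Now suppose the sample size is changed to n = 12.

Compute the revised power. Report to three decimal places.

Power ≈ 0.490

With n = 12: δ = d·√n = 0.64 × √12 = 2.2170. Critical value z_{0.0125} = 2.241.
Revised power = Φ(δ − 2.241) + Φ(−δ − 2.241) = Φ(-0.024) + Φ(-4.458) = 0.4903 + 0.0000 = 0.4903.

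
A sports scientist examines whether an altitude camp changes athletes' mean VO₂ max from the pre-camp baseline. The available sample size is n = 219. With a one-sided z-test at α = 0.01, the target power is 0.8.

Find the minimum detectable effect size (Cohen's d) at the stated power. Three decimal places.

d ≈ 0.214

Need Φ(δ − 2.326) = 0.8, so δ = 2.326 + 0.842 = 3.168.
δ = d·√n ⇒ d = δ/√n = 3.168/√219 = 0.2141.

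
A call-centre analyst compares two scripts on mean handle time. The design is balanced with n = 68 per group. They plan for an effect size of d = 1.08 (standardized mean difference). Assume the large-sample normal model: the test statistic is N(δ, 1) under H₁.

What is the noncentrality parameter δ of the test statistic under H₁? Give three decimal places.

The noncentrality parameter scales effect size by the design's sample-size factor: δ = d·√(n/2) = 1.08 × √(68/2) = 6.2974

δ ≈ 6.297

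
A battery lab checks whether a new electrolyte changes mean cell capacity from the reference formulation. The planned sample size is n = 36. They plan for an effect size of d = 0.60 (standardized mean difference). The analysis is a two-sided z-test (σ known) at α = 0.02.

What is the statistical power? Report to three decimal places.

Power ≈ 0.899

Noncentrality parameter: δ = d·√n = 0.60 × √36 = 3.6000
Two-sided α = 0.02 → critical value z_{0.01} = 2.326.
Power = Φ(δ − 2.326) + Φ(−δ − 2.326) = Φ(1.274) + Φ(-5.926) = 0.8986 + 0.0000 = 0.8986.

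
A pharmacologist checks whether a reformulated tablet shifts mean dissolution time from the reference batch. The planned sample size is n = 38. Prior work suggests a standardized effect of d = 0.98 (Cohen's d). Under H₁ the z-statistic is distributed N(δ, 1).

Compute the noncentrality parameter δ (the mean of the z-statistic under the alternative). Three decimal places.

δ ≈ 6.041

The noncentrality parameter scales effect size by the design's sample-size factor: δ = d·√n = 0.98 × √38 = 6.0411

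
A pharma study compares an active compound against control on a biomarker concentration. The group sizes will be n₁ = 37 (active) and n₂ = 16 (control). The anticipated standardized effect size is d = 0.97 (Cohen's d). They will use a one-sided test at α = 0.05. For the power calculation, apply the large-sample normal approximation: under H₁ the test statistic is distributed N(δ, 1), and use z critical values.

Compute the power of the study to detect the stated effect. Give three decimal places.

Noncentrality parameter: δ = d / √(1/n₁ + 1/n₂) = 0.97 / √(1/37 + 1/16) = 3.2419
Critical value for a one-sided test at α = 0.05: z_α = 1.645.
Power = Φ(δ − 1.645) = Φ(1.597) = 0.9449.

Power ≈ 0.945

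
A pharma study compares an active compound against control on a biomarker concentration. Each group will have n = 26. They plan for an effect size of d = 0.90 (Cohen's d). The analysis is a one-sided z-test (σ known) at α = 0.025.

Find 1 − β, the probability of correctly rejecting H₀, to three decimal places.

Power ≈ 0.901

Noncentrality parameter: δ = d·√(n/2) = 0.90 × √(26/2) = 3.2450
One-sided α = 0.025 → critical value z_{0.025} = 1.960.
Power = P(Z > 1.960 − δ) = Φ(1.285) = 0.9006.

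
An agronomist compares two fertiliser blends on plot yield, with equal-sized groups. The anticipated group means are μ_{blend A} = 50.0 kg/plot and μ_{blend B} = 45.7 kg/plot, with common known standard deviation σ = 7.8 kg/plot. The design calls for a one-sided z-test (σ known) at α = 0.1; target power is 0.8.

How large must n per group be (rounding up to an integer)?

Standardized effect: d = |μ_{blend A} − μ_{blend B}| / σ = |50.0 − 45.7| / 7.8 = 0.5513
Set Φ(δ − 1.282) = 0.8; then δ − 1.282 = Φ⁻¹(0.8) = 0.842, giving δ = 2.123.
δ = d·√(n/2) ⇒ n = 2(δ/d)² = 2 × (2.123 / 0.5513)² = 29.67.
Rounding up, n = 30 per group.

n = 30 per group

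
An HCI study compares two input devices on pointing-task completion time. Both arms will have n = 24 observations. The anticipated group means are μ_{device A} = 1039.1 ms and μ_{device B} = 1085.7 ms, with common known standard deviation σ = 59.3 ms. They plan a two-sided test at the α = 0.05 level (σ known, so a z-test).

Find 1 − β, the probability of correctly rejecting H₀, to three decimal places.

Standardized effect: d = |μ_{device A} − μ_{device B}| / σ = |1039.1 − 1085.7| / 59.3 = 0.7858
Noncentrality parameter: δ = d·√(n/2) = 0.7858 × √(24/2) = 2.7222
Critical value for a two-sided test at α = 0.05: z_{α/2} = 1.960.
Power = Φ(δ − 1.960) + Φ(−δ − 1.960) = Φ(0.762) + Φ(-4.682) = 0.7770 + 0.0000 = 0.7770.

Power ≈ 0.777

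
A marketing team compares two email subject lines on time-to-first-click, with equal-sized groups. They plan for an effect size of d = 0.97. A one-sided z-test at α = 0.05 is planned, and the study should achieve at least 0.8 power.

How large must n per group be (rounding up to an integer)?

n = 14 per group

For power 0.8 need Φ(δ − z_{0.05}) = 0.8, so δ = z_{0.05} + z_{0.20} = 1.645 + 0.842 = 2.486.
δ = d·√(n/2) ⇒ n = 2(δ/d)² = 2 × (2.486 / 0.97)² = 13.14.
Rounding up, n = 14 per group.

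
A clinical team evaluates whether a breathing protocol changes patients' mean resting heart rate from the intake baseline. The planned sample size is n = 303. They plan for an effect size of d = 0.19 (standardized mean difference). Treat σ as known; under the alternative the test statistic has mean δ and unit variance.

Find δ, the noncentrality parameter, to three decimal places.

δ ≈ 3.307

The noncentrality parameter scales effect size by the design's sample-size factor: δ = d·√n = 0.19 × √303 = 3.3073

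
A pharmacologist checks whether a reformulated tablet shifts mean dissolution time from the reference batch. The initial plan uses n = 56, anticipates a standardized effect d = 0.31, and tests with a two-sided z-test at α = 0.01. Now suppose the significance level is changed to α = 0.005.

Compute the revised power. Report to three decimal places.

Power ≈ 0.313

δ = d·√n = 0.31 × √56 = 2.3198 (unchanged). New critical value: z_{0.0025} = 2.807.
Revised power = Φ(δ − 2.807) + Φ(−δ − 2.807) = Φ(-0.487) + Φ(-5.127) = 0.3131 + 0.0000 = 0.3131.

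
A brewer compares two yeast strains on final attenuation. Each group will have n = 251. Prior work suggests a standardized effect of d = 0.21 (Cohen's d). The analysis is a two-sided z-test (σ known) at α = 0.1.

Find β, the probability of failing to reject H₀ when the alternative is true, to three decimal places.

Noncentrality parameter: δ = d·√(n/2) = 0.21 × √(251/2) = 2.3526
Two-sided α = 0.1 → critical value z_{0.05} = 1.645.
Power = Φ(δ − 1.645) + Φ(−δ − 1.645) = Φ(0.708) + Φ(-3.997) = 0.7604 + 0.0000 = 0.7605.
Type II error: β = 1 − power = 1 − 0.7605 = 0.2395.

β ≈ 0.240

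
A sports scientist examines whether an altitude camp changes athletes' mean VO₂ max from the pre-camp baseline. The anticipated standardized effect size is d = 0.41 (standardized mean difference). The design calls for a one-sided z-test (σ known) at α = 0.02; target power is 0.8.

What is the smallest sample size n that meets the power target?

n = 50

Set Φ(δ − 2.054) = 0.8; then δ − 2.054 = Φ⁻¹(0.8) = 0.842, giving δ = 2.895.
δ = d·√n ⇒ n = (δ/d)² = (2.895 / 0.41)² = 49.87.
Round up to the next whole unit.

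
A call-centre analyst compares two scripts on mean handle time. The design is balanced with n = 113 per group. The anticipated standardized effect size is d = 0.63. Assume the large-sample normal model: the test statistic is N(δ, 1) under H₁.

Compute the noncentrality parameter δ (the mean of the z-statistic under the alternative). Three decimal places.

δ ≈ 4.735

δ = d·√(n/2) = 0.63 × √(113/2) = 4.7355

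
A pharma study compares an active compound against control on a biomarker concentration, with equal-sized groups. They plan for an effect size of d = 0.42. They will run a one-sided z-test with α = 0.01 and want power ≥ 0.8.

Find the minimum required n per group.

n = 114 per group

For power 0.8 need Φ(δ − z_{0.01}) = 0.8, so δ = z_{0.01} + z_{0.20} = 2.326 + 0.842 = 3.168.
δ = d·√(n/2) ⇒ n = 2(δ/d)² = 2 × (3.168 / 0.42)² = 113.79.
Round up to the next whole unit.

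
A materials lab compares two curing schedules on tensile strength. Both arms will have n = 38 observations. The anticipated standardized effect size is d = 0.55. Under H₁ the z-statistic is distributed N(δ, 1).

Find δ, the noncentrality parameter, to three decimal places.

δ ≈ 2.397

δ = d·√(n/2) = 0.55 × √(38/2) = 2.3974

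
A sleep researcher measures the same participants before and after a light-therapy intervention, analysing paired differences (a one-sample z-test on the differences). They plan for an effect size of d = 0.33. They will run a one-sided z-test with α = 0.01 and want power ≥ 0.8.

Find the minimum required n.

Set Φ(δ − 2.326) = 0.8; then δ − 2.326 = Φ⁻¹(0.8) = 0.842, giving δ = 3.168.
δ = d·√n ⇒ n = (δ/d)² = (3.168 / 0.33)² = 92.16.
Round up to the next whole unit.

n = 93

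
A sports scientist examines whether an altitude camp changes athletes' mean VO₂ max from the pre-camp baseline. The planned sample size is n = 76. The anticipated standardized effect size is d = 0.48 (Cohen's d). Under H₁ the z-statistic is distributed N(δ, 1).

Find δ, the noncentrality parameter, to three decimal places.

δ ≈ 4.185

The noncentrality parameter scales effect size by the design's sample-size factor: δ = d·√n = 0.48 × √76 = 4.1845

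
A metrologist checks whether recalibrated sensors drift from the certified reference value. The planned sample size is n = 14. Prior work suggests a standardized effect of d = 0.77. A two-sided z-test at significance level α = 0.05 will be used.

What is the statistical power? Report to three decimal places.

Power ≈ 0.822

Noncentrality parameter: δ = d·√n = 0.77 × √14 = 2.8811
Two-sided α = 0.05 → critical value z_{0.025} = 1.960.
Power = Φ(δ − 1.960) + Φ(−δ − 1.960) = Φ(0.921) + Φ(-4.841) = 0.8215 + 0.0000 = 0.8215.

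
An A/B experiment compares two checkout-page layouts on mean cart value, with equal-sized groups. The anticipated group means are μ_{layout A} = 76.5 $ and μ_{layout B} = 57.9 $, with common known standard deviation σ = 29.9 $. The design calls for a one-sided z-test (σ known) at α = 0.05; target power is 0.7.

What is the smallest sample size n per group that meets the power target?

Standardized effect: d = |μ_{layout A} − μ_{layout B}| / σ = |76.5 − 57.9| / 29.9 = 0.6221
For power 0.7 need Φ(δ − z_{0.05}) = 0.7, so δ = z_{0.05} + z_{0.30} = 1.645 + 0.524 = 2.169.
δ = d·√(n/2) ⇒ n = 2(δ/d)² = 2 × (2.169 / 0.6221)² = 24.32.
Rounding up, n = 25 per group.

n = 25 per group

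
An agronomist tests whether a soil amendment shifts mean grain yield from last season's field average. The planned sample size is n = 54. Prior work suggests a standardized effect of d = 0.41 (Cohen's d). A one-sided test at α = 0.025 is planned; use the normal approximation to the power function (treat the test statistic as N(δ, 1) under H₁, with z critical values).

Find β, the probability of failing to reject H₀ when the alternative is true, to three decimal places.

Noncentrality parameter: δ = d·√n = 0.41 × √54 = 3.0129
One-sided α = 0.025 → critical value z_{0.025} = 1.960.
Power = Φ(δ − 1.960) = Φ(1.053) = 0.8538.
Type II error: β = 1 − power = 1 − 0.8538 = 0.1462.

β ≈ 0.146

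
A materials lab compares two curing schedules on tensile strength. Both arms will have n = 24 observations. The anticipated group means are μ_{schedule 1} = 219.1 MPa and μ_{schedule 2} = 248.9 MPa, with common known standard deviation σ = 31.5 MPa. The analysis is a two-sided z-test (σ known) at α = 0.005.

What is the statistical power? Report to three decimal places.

Standardized effect: d = |μ_{schedule 1} − μ_{schedule 2}| / σ = |219.1 − 248.9| / 31.5 = 0.9460
Noncentrality parameter: δ = d·√(n/2) = 0.9460 × √(24/2) = 3.2772
Critical value for a two-sided test at α = 0.005: z_{α/2} = 2.807.
Power = Φ(δ − 2.807) + Φ(−δ − 2.807) = Φ(0.470) + Φ(-6.084) = 0.6809 + 0.0000 = 0.6809.

Power ≈ 0.681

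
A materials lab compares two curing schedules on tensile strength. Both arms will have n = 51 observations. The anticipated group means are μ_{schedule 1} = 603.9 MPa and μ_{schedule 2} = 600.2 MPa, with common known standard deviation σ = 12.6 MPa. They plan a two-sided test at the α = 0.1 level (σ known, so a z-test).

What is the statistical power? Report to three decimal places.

Power ≈ 0.437

Standardized effect: d = |μ_{schedule 1} − μ_{schedule 2}| / σ = |603.9 − 600.2| / 12.6 = 0.2937
Noncentrality parameter: δ = d·√(n/2) = 0.2937 × √(51/2) = 1.4829
Two-sided α = 0.1 → critical value z_{0.05} = 1.645.
Power = Φ(δ − 1.645) + Φ(−δ − 1.645) = Φ(-0.162) + Φ(-3.128) = 0.4357 + 0.0009 = 0.4365.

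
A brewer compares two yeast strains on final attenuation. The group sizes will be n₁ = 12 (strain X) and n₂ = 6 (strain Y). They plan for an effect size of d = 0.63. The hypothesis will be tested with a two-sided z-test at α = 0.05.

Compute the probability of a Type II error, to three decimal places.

β ≈ 0.757

Noncentrality parameter: δ = d / √(1/n₁ + 1/n₂) = 0.63 / √(1/12 + 1/6) = 1.2600
Two-sided α = 0.05 → critical value z_{0.025} = 1.960.
Power = Φ(δ − 1.960) + Φ(−δ − 1.960) = Φ(-0.700) + Φ(-3.220) = 0.2420 + 0.0006 = 0.2426.
Type II error: β = 1 − power = 1 − 0.2426 = 0.7574.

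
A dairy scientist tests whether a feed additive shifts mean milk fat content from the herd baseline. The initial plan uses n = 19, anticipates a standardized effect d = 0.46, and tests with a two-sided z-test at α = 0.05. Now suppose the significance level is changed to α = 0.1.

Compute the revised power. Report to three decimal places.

δ = d·√n = 0.46 × √19 = 2.0051 (unchanged). New critical value: z_{0.05} = 1.645.
Revised power = Φ(δ − 1.645) + Φ(−δ − 1.645) = Φ(0.360) + Φ(-3.650) = 0.6407 + 0.0001 = 0.6408.

Power ≈ 0.641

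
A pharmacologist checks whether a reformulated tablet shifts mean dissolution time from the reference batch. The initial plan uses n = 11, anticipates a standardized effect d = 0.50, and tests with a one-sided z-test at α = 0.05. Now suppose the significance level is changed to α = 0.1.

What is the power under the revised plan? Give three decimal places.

Power ≈ 0.647

δ = d·√n = 0.50 × √11 = 1.6583 (unchanged). New critical value: z_{0.1} = 1.282.
Revised power = P(Z > 1.282 − δ) = Φ(0.377) = 0.6468.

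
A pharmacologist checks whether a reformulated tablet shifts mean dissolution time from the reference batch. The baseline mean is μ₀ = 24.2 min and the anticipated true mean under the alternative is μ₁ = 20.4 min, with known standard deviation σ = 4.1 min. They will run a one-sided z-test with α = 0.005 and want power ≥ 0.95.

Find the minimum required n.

Standardized effect: d = |μ₁ − μ₀| / σ = |20.4 − 24.2| / 4.1 = 0.9268
Set Φ(δ − 2.576) = 0.95; then δ − 2.576 = Φ⁻¹(0.95) = 1.645, giving δ = 4.221.
δ = d·√n ⇒ n = (δ/d)² = (4.221 / 0.9268)² = 20.74.
Rounding up, n = 21.

n = 21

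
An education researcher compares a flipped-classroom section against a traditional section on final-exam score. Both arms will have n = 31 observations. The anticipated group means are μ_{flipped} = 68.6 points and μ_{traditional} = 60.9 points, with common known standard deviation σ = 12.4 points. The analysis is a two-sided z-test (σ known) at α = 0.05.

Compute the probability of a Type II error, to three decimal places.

β ≈ 0.314

Standardized effect: d = |μ_{flipped} − μ_{traditional}| / σ = |68.6 − 60.9| / 12.4 = 0.6210
Noncentrality parameter: δ = d·√(n/2) = 0.6210 × √(31/2) = 2.4448
Two-sided α = 0.05 → critical value z_{0.025} = 1.960.
Power = Φ(δ − 1.960) + Φ(−δ − 1.960) = Φ(0.485) + Φ(-4.405) = 0.6861 + 0.0000 = 0.6861.
Type II error: β = 1 − power = 1 − 0.6861 = 0.3139.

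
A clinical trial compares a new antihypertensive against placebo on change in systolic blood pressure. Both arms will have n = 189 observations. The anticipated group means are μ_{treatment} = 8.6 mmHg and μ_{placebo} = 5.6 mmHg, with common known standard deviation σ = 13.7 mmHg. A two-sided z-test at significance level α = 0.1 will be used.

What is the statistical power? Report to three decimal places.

Power ≈ 0.686

Standardized effect: d = |μ_{treatment} − μ_{placebo}| / σ = |8.6 − 5.6| / 13.7 = 0.2190
Noncentrality parameter: δ = d·√(n/2) = 0.2190 × √(189/2) = 2.1287
Critical value for a two-sided test at α = 0.1: z_{α/2} = 1.645.
Power = Φ(δ − 1.645) + Φ(−δ − 1.645) = Φ(0.484) + Φ(-3.774) = 0.6858 + 0.0001 = 0.6858.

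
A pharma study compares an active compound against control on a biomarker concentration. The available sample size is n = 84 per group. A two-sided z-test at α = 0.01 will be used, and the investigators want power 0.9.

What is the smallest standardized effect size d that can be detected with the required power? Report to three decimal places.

Need Φ(δ − 2.576) = 0.9, so δ = 2.576 + 1.282 = 3.857.
(The second rejection-region term Φ(−δ − z_{α/2}) is negligible and dropped.)
δ = d·√(n/2) ⇒ d = δ/√(n/2) = 3.857/√(84/2) = 0.5952.

d ≈ 0.595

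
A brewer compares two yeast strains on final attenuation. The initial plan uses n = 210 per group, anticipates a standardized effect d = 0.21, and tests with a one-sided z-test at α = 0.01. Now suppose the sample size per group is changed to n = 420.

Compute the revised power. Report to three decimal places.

With n = 420 per group: δ = d·√(n/2) = 0.21 × √(420/2) = 3.0432. Critical value z_{0.01} = 2.326.
Revised power = Φ(δ − 2.326) = Φ(0.717) = 0.7633.

Power ≈ 0.763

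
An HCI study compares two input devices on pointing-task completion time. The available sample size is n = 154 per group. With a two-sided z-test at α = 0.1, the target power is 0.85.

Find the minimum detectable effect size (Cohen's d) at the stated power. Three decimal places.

Need Φ(δ − 1.645) = 0.85, so δ = 1.645 + 1.036 = 2.681.
(The second rejection-region term Φ(−δ − z_{α/2}) is negligible and dropped.)
δ = d·√(n/2) ⇒ d = δ/√(n/2) = 2.681/√(154/2) = 0.3056.

d ≈ 0.306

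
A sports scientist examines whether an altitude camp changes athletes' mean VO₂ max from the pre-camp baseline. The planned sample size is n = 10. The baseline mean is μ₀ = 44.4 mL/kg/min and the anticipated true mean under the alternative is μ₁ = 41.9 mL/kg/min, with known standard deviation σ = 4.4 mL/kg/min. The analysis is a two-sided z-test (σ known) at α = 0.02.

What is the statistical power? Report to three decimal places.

Power ≈ 0.298

Standardized effect: d = |μ₁ − μ₀| / σ = |41.9 − 44.4| / 4.4 = 0.5682
Noncentrality parameter: δ = d·√n = 0.5682 × √10 = 1.7967
Two-sided α = 0.02 → critical value z_{0.01} = 2.326.
Power = Φ(δ − 2.326) + Φ(−δ − 2.326) = Φ(-0.530) + Φ(-4.123) = 0.2982 + 0.0000 = 0.2982.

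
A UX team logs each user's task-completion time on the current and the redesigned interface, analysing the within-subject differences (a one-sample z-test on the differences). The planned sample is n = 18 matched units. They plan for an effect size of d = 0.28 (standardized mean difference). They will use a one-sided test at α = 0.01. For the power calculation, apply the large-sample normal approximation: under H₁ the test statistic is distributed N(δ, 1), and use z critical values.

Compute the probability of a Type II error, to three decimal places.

β ≈ 0.873

Noncentrality parameter: δ = d·√n = 0.28 × √18 = 1.1879
One-sided α = 0.01 → critical value z_{0.01} = 2.326.
Power = Φ(δ − 2.326) = Φ(-1.138) = 0.1275.
Type II error: β = 1 − power = 1 − 0.1275 = 0.8725.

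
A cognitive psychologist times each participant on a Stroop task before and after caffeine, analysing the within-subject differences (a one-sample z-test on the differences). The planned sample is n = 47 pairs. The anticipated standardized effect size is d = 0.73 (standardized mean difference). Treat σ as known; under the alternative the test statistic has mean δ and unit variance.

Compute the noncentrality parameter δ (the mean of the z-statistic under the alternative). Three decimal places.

δ ≈ 5.005

The noncentrality parameter scales effect size by the design's sample-size factor: δ = d·√n = 0.73 × √47 = 5.0046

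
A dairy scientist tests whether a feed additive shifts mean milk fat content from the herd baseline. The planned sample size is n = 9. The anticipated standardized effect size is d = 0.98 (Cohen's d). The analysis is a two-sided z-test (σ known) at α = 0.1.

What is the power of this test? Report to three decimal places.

Noncentrality parameter: δ = d·√n = 0.98 × √9 = 2.9400
Critical value for a two-sided test at α = 0.1: z_{α/2} = 1.645.
Power = Φ(δ − 1.645) + Φ(−δ − 1.645) = Φ(1.295) + Φ(-4.585) = 0.9024 + 0.0000 = 0.9024.

Power ≈ 0.902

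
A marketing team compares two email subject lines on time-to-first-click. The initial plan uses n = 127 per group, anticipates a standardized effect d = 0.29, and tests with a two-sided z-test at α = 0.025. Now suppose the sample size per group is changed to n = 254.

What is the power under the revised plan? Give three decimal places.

Power ≈ 0.848

With n = 254 per group: δ = d·√(n/2) = 0.29 × √(254/2) = 3.2681. Critical value z_{0.0125} = 2.241.
Revised power = Φ(δ − 2.241) + Φ(−δ − 2.241) = Φ(1.027) + Φ(-5.510) = 0.8477 + 0.0000 = 0.8477.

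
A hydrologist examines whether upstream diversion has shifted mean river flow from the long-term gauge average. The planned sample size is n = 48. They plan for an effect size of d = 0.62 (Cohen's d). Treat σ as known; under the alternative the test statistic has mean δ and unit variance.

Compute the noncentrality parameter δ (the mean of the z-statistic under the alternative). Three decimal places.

δ = d·√n = 0.62 × √48 = 4.2955

δ ≈ 4.295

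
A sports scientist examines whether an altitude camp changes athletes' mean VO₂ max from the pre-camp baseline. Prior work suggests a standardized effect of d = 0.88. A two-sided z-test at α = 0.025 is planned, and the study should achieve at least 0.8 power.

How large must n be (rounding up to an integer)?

n = 13

For power 0.8 need Φ(δ − z_{0.0125}) = 0.8, so δ = z_{0.0125} + z_{0.20} = 2.241 + 0.842 = 3.083.
(The Φ(−δ − z_{α/2}) term is vanishingly small for δ > 0 and is dropped in the standard sample-size formula.)
δ = d·√n ⇒ n = (δ/d)² = (3.083 / 0.88)² = 12.27.
Rounding up, n = 13.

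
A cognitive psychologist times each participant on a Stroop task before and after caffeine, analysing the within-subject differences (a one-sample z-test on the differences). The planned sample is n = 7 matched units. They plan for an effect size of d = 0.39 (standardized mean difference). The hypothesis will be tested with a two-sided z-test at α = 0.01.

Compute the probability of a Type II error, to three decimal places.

Noncentrality parameter: δ = d·√n = 0.39 × √7 = 1.0318
Two-sided α = 0.01 → critical value z_{0.005} = 2.576.
Power = Φ(δ − 2.576) + Φ(−δ − 2.576) = Φ(-1.544) + Φ(-3.608) = 0.0613 + 0.0002 = 0.0615.
Type II error: β = 1 − power = 1 − 0.0615 = 0.9385.

β ≈ 0.939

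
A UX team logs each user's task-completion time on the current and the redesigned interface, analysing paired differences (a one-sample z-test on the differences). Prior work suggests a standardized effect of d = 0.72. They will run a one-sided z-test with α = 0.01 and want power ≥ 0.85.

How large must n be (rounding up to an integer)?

Set Φ(δ − 2.326) = 0.85; then δ − 2.326 = Φ⁻¹(0.85) = 1.036, giving δ = 3.363.
δ = d·√n ⇒ n = (δ/d)² = (3.363 / 0.72)² = 21.81.
Rounding up, n = 22.

n = 22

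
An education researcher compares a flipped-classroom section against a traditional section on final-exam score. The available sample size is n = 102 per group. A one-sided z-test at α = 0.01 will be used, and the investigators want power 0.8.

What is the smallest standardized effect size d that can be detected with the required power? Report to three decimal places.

Need Φ(δ − 2.326) = 0.8, so δ = 2.326 + 0.842 = 3.168.
δ = d·√(n/2) ⇒ d = δ/√(n/2) = 3.168/√(102/2) = 0.4436.

d ≈ 0.444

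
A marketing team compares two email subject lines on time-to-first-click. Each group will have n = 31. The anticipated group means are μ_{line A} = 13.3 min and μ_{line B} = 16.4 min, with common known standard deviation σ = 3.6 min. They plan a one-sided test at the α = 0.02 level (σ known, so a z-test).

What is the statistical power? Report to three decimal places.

Standardized effect: d = |μ_{line A} − μ_{line B}| / σ = |13.3 − 16.4| / 3.6 = 0.8611
Noncentrality parameter: δ = d·√(n/2) = 0.8611 × √(31/2) = 3.3902
Critical value for a one-sided test at α = 0.02: z_α = 2.054.
Power = P(Z > 2.054 − δ) = Φ(1.336) = 0.9093.

Power ≈ 0.909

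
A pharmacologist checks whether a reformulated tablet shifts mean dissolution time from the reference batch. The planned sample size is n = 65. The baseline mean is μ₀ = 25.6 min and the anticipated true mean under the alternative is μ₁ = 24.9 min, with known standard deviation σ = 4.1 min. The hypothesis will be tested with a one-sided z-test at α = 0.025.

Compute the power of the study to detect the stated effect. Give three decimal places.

Power ≈ 0.280

Standardized effect: d = |μ₁ − μ₀| / σ = |24.9 − 25.6| / 4.1 = 0.1707
Noncentrality parameter: δ = d·√n = 0.1707 × √65 = 1.3765
Critical value for a one-sided test at α = 0.025: z_α = 1.960.
Power = P(Z > 1.960 − δ) = Φ(-0.583) = 0.2798.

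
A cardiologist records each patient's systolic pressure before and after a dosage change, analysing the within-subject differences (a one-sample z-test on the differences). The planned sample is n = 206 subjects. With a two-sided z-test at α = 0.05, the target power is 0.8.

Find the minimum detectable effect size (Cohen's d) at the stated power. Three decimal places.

Required noncentrality: δ = z_{0.025} + z_{0.20} = 1.960 + 0.842 = 2.802.
(The second rejection-region term Φ(−δ − z_{α/2}) is negligible and dropped.)
δ = d·√n ⇒ d = δ/√n = 2.802/√206 = 0.1952.

d ≈ 0.195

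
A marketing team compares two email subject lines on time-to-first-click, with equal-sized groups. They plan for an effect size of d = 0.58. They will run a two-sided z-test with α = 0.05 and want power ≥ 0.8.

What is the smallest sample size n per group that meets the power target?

For power 0.8 need Φ(δ − z_{0.025}) = 0.8, so δ = z_{0.025} + z_{0.20} = 1.960 + 0.842 = 2.802.
(For δ > 0 the lower-tail rejection region contributes negligibly to power, so the one-term inversion is standard.)
δ = d·√(n/2) ⇒ n = 2(δ/d)² = 2 × (2.802 / 0.58)² = 46.66.
Rounding up, n = 47 per group.

n = 47 per group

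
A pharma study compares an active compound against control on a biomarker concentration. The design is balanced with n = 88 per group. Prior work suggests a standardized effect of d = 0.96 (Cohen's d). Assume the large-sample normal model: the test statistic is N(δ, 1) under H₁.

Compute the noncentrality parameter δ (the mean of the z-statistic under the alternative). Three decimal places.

The noncentrality parameter scales effect size by the design's sample-size factor: δ = d·√(n/2) = 0.96 × √(88/2) = 6.3679

δ ≈ 6.368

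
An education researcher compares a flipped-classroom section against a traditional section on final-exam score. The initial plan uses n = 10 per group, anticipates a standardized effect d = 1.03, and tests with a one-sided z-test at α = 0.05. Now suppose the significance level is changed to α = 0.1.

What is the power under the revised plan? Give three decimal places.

δ = d·√(n/2) = 1.03 × √(10/2) = 2.3032 (unchanged). New critical value: z_{0.1} = 1.282.
Revised power = Φ(δ − 1.282) = Φ(1.022) = 0.8465.

Power ≈ 0.847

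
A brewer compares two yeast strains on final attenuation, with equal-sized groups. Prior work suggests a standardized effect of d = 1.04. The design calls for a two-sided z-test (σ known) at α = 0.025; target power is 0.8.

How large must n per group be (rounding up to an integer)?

n = 18 per group

Set Φ(δ − 2.241) = 0.8; then δ − 2.241 = Φ⁻¹(0.8) = 0.842, giving δ = 3.083.
(The Φ(−δ − z_{α/2}) term is vanishingly small for δ > 0 and is dropped in the standard sample-size formula.)
δ = d·√(n/2) ⇒ n = 2(δ/d)² = 2 × (3.083 / 1.04)² = 17.58.
Rounding up, n = 18 per group.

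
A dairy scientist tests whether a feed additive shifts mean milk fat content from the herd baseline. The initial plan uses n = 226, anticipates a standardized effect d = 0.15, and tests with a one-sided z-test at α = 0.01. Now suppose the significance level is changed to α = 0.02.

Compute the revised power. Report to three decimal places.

Power ≈ 0.580

δ = d·√n = 0.15 × √226 = 2.2550 (unchanged). New critical value: z_{0.02} = 2.054.
Revised power = P(Z > 2.054 − δ) = Φ(0.201) = 0.5797.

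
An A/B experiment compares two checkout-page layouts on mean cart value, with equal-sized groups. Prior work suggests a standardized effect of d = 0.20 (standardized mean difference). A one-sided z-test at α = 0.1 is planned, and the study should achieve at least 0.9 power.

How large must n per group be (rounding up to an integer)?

Set Φ(δ − 1.282) = 0.9; then δ − 1.282 = Φ⁻¹(0.9) = 1.282, giving δ = 2.563.
δ = d·√(n/2) ⇒ n = 2(δ/d)² = 2 × (2.563 / 0.20)² = 328.47.
Rounding up, n = 329 per group.

n = 329 per group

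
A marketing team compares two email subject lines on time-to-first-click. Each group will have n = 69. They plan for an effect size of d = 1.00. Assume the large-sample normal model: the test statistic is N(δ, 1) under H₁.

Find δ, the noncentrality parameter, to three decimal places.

δ ≈ 5.874

The noncentrality parameter scales effect size by the design's sample-size factor: δ = d·√(n/2) = 1.00 × √(69/2) = 5.8737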